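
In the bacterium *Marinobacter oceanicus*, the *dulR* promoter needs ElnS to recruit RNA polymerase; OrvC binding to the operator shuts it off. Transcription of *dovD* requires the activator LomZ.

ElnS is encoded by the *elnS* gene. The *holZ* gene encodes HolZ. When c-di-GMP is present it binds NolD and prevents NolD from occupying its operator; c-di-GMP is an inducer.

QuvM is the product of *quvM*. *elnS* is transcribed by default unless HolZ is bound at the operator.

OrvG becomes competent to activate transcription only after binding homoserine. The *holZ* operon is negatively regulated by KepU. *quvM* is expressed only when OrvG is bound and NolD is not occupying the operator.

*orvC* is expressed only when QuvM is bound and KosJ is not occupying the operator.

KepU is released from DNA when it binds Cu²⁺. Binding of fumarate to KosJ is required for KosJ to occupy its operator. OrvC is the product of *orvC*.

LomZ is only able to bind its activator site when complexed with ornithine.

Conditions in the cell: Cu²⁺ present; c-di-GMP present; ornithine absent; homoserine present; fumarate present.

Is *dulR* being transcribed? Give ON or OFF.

OFF

c-di-GMP is present, so NolD is inactive.
Homoserine is present, so OrvG is active.
No repressor is bound and OrvG is active, so *quvM* is transcribed.
So QuvM is produced and active.
Fumarate is present, so KosJ is active.
With repressor KosJ bound, *orvC* is not transcribed.
So OrvC is not produced.
Cu²⁺ is present, so KepU is inactive.
With no repressor bound, *holZ* is transcribed.
So HolZ is produced and active.
With repressor HolZ bound, *elnS* is not transcribed.
So ElnS is not produced.
Required activator ElnS is absent, so *dulR* is not transcribed.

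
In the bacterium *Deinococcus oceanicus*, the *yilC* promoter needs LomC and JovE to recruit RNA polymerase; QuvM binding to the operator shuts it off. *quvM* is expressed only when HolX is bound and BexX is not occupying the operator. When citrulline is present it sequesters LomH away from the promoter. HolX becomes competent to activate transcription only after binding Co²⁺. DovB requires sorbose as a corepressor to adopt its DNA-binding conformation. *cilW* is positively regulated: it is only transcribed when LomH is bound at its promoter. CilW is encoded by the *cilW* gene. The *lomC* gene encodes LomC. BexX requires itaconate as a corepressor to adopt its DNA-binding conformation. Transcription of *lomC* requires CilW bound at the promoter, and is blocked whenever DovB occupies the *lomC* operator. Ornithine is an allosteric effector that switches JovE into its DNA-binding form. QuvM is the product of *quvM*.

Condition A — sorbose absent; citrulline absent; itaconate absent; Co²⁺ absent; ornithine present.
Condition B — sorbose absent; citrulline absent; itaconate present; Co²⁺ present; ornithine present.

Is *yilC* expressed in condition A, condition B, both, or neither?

Condition A:
Sorbose is absent, so DovB is inactive.
Citrulline is absent, so LomH is active.
No repressor is bound and LomH is active, so *cilW* is transcribed.
So CilW is produced and active.
No repressor is bound and CilW is active, so *lomC* is transcribed.
So LomC is produced and active.
Itaconate is absent, so BexX is inactive.
Co²⁺ is absent, so HolX is inactive.
Required activator HolX is absent, so *quvM* is not transcribed.
So QuvM is not produced.
Ornithine is present, so JovE is active.
No repressor is bound and LomC and JovE are active, so *yilC* is transcribed.
→ *yilC* is ON in A.
Condition B:
Sorbose is absent, so DovB is inactive.
Citrulline is absent, so LomH is active.
No repressor is bound and LomH is active, so *cilW* is transcribed.
So CilW is produced and active.
No repressor is bound and CilW is active, so *lomC* is transcribed.
So LomC is produced and active.
Itaconate is present, so BexX is active.
Co²⁺ is present, so HolX is active.
With repressor BexX bound, *quvM* is not transcribed.
So QuvM is not produced.
Ornithine is present, so JovE is active.
No repressor is bound and LomC and JovE are active, so *yilC* is transcribed.
→ *yilC* is ON in B.

both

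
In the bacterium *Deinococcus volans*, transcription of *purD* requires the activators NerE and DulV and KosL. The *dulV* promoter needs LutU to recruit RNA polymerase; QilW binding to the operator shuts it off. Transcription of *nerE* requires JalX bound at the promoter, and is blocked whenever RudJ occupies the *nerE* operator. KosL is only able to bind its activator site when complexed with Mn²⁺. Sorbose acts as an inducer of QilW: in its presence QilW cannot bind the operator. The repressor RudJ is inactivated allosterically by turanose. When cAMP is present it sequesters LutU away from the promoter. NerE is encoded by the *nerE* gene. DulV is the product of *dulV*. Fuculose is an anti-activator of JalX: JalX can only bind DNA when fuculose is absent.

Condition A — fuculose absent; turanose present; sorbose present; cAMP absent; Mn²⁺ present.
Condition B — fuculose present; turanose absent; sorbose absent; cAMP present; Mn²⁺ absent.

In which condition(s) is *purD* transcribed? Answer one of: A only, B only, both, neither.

Condition A:
Fuculose is absent, so JalX is active.
Turanose is present, so RudJ is inactive.
No repressor is bound and JalX is active, so *nerE* is transcribed.
So NerE is produced and active.
Sorbose is present, so QilW is inactive.
cAMP is absent, so LutU is active.
No repressor is bound and LutU is active, so *dulV* is transcribed.
So DulV is produced and active.
Mn²⁺ is present, so KosL is active.
No repressor is bound and NerE and DulV and KosL are active, so *purD* is transcribed.
→ *purD* is ON in A.
Condition B:
Fuculose is present, so JalX is inactive.
Turanose is absent, so RudJ is active.
With repressor RudJ bound, *nerE* is not transcribed.
So NerE is not produced.
Sorbose is absent, so QilW is active.
cAMP is present, so LutU is inactive.
With repressor QilW bound, *dulV* is not transcribed.
So DulV is not produced.
Mn²⁺ is absent, so KosL is inactive.
Required activator NerE is absent, so *purD* is not transcribed.
→ *purD* is OFF in B.

A only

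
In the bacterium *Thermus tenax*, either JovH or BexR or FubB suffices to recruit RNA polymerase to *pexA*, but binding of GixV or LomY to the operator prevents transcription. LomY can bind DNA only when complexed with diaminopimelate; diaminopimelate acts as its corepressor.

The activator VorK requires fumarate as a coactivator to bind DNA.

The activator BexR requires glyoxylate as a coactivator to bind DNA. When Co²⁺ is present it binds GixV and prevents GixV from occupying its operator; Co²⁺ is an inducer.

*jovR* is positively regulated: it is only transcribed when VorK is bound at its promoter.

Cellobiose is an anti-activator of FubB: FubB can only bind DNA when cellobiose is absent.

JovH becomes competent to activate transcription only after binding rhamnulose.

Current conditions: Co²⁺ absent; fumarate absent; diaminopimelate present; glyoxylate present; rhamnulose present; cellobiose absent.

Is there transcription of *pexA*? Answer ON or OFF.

Co²⁺ is absent, so GixV is active.
Diaminopimelate is present, so LomY is active.
Rhamnulose is present, so JovH is active.
Glyoxylate is present, so BexR is active.
Cellobiose is absent, so FubB is active.
With repressor GixV bound, *pexA* is not transcribed.

OFF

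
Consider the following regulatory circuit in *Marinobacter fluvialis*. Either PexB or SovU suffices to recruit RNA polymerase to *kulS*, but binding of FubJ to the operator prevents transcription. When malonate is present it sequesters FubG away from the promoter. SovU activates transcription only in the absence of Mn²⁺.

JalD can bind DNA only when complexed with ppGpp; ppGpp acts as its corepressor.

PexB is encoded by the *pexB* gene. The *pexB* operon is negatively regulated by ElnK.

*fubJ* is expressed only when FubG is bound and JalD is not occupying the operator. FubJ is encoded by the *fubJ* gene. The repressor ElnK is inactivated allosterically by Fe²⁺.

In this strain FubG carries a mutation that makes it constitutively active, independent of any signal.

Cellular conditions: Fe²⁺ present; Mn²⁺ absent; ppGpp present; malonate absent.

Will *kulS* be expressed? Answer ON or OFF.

ppGpp is present, so JalD is active.
FubG is constitutively active in this strain.
With repressor JalD bound, *fubJ* is not transcribed.
So FubJ is not produced.
Fe²⁺ is present, so ElnK is inactive.
With no repressor bound, *pexB* is transcribed.
So PexB is produced and active.
Mn²⁺ is absent, so SovU is active.
Activator PexB is present, so *kulS* is transcribed.

ON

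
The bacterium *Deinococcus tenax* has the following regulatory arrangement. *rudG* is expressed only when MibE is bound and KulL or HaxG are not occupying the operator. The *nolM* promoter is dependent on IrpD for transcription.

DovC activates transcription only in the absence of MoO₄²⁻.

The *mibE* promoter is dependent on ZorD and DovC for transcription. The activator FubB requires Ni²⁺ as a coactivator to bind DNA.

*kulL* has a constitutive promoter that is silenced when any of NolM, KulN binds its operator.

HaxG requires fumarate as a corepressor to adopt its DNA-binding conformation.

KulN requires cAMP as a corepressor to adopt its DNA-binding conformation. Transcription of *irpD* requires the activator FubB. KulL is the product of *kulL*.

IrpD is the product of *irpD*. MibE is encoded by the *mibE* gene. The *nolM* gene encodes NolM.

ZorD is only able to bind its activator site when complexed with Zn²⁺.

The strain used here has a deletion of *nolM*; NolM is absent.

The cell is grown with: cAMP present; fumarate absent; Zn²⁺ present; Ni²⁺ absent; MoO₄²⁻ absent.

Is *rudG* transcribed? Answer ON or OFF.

NolM is non-functional in this strain, so it has no effect.
cAMP is present, so KulN is active.
With repressor KulN bound, *kulL* is not transcribed.
So KulL is not produced.
Zn²⁺ is present, so ZorD is active.
MoO₄²⁻ is absent, so DovC is active.
No repressor is bound and ZorD and DovC are active, so *mibE* is transcribed.
So MibE is produced and active.
Fumarate is absent, so HaxG is inactive.
No repressor is bound and MibE is active, so *rudG* is transcribed.

ON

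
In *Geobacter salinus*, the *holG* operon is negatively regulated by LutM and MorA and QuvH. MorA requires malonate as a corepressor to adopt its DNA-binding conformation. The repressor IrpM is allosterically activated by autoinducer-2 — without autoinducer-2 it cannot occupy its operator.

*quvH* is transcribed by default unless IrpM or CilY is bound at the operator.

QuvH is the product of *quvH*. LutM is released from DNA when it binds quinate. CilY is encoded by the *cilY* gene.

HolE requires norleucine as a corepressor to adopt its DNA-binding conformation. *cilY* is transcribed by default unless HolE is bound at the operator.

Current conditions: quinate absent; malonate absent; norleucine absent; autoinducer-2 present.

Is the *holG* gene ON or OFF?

OFF

Quinate is absent, so LutM is active.
Malonate is absent, so MorA is inactive.
Autoinducer-2 is present, so IrpM is active.
Norleucine is absent, so HolE is inactive.
With no repressor bound, *cilY* is transcribed.
So CilY is produced and active.
With repressor IrpM bound, *quvH* is not transcribed.
So QuvH is not produced.
With repressor LutM bound, *holG* is not transcribed.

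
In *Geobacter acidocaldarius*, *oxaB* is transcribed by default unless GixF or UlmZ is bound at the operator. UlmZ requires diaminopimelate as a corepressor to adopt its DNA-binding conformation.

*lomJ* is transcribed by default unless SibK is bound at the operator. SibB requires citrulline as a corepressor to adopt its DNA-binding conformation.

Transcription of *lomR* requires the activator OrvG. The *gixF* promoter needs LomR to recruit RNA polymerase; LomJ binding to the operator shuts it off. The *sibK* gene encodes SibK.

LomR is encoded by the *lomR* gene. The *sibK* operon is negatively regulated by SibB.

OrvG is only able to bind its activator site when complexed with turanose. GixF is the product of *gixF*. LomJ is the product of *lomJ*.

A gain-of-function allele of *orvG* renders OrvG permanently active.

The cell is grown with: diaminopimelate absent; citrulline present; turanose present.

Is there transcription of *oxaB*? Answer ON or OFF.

OrvG is constitutively active in this strain.
No repressor is bound and OrvG is active, so *lomR* is transcribed.
So LomR is produced and active.
Citrulline is present, so SibB is active.
With repressor SibB bound, *sibK* is not transcribed.
So SibK is not produced.
With no repressor bound, *lomJ* is transcribed.
So LomJ is produced and active.
With repressor LomJ bound, *gixF* is not transcribed.
So GixF is not produced.
Diaminopimelate is absent, so UlmZ is inactive.
With no repressor bound, *oxaB* is transcribed.

ON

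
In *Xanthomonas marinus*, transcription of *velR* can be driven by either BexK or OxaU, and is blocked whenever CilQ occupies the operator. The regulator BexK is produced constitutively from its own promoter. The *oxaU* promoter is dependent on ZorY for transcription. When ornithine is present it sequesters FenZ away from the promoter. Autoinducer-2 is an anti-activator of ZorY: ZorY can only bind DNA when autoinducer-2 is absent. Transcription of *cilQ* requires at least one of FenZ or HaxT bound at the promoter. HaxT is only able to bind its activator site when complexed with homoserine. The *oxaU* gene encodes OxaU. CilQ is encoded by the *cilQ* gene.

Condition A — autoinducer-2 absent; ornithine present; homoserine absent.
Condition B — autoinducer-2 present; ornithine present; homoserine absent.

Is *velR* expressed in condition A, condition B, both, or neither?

Condition A:
BexK is produced constitutively and is active.
Autoinducer-2 is absent, so ZorY is active.
No repressor is bound and ZorY is active, so *oxaU* is transcribed.
So OxaU is produced and active.
Ornithine is present, so FenZ is inactive.
Homoserine is absent, so HaxT is inactive.
No activator is available at the *cilQ* promoter, so *cilQ* is not transcribed.
So CilQ is not produced.
Activator BexK is present, so *velR* is transcribed.
→ *velR* is ON in A.
Condition B:
BexK is produced constitutively and is active.
Autoinducer-2 is present, so ZorY is inactive.
Required activator ZorY is absent, so *oxaU* is not transcribed.
So OxaU is not produced.
Ornithine is present, so FenZ is inactive.
Homoserine is absent, so HaxT is inactive.
No activator is available at the *cilQ* promoter, so *cilQ* is not transcribed.
So CilQ is not produced.
Activator BexK is present, so *velR* is transcribed.
→ *velR* is ON in B.

both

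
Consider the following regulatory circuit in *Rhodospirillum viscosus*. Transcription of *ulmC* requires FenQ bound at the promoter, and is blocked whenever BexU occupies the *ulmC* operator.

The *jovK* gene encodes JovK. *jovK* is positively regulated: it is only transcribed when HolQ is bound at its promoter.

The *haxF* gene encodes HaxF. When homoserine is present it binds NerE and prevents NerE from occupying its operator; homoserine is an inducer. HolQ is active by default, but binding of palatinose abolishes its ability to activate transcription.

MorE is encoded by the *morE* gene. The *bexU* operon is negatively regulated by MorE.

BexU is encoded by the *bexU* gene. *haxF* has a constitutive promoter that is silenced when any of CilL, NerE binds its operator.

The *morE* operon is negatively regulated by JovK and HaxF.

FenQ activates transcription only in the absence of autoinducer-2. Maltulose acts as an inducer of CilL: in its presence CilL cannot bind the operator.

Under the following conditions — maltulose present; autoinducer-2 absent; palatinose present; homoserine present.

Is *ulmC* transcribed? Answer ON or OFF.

OFF

Autoinducer-2 is absent, so FenQ is active.
Palatinose is present, so HolQ is inactive.
Required activator HolQ is absent, so *jovK* is not transcribed.
So JovK is not produced.
Maltulose is present, so CilL is inactive.
Homoserine is present, so NerE is inactive.
With no repressor bound, *haxF* is transcribed.
So HaxF is produced and active.
With repressor HaxF bound, *morE* is not transcribed.
So MorE is not produced.
With no repressor bound, *bexU* is transcribed.
So BexU is produced and active.
With repressor BexU bound, *ulmC* is not transcribed.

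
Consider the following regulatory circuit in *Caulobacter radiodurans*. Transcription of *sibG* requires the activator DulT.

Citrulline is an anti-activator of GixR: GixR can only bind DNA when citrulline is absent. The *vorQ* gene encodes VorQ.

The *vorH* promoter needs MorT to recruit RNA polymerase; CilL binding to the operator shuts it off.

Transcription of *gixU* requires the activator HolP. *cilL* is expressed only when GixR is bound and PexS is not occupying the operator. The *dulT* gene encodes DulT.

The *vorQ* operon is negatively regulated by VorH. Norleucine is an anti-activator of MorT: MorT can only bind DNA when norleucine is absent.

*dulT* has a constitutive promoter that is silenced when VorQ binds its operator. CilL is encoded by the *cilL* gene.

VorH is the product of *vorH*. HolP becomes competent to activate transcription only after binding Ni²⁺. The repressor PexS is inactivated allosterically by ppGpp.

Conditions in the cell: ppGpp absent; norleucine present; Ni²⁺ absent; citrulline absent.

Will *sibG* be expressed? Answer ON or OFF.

OFF

ppGpp is absent, so PexS is active.
Citrulline is absent, so GixR is active.
With repressor PexS bound, *cilL* is not transcribed.
So CilL is not produced.
Norleucine is present, so MorT is inactive.
Required activator MorT is absent, so *vorH* is not transcribed.
So VorH is not produced.
With no repressor bound, *vorQ* is transcribed.
So VorQ is produced and active.
With repressor VorQ bound, *dulT* is not transcribed.
So DulT is not produced.
Required activator DulT is absent, so *sibG* is not transcribed.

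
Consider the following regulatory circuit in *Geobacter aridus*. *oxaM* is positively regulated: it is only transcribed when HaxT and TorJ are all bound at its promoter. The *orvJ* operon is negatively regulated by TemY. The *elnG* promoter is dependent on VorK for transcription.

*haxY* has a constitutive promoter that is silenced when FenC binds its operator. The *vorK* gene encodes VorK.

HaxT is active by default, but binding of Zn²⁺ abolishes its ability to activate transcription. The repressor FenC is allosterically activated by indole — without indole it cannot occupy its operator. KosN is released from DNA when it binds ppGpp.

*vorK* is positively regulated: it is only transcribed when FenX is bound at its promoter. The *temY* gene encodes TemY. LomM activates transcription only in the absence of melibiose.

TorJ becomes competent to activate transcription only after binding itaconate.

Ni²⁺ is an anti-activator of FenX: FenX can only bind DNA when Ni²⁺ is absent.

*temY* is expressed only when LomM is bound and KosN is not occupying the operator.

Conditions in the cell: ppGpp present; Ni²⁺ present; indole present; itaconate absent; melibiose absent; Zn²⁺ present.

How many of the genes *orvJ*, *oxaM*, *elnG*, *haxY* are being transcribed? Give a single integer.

ppGpp is present, so KosN is inactive.
Melibiose is absent, so LomM is active.
No repressor is bound and LomM is active, so *temY* is transcribed.
So TemY is produced and active.
With repressor TemY bound, *orvJ* is not transcribed.
→ *orvJ* is OFF.
Zn²⁺ is present, so HaxT is inactive.
Itaconate is absent, so TorJ is inactive.
Required activator HaxT is absent, so *oxaM* is not transcribed.
→ *oxaM* is OFF.
Ni²⁺ is present, so FenX is inactive.
Required activator FenX is absent, so *vorK* is not transcribed.
So VorK is not produced.
Required activator VorK is absent, so *elnG* is not transcribed.
→ *elnG* is OFF.
Indole is present, so FenC is active.
With repressor FenC bound, *haxY* is not transcribed.
→ *haxY* is OFF.
0 of the 4 genes are transcribed.

0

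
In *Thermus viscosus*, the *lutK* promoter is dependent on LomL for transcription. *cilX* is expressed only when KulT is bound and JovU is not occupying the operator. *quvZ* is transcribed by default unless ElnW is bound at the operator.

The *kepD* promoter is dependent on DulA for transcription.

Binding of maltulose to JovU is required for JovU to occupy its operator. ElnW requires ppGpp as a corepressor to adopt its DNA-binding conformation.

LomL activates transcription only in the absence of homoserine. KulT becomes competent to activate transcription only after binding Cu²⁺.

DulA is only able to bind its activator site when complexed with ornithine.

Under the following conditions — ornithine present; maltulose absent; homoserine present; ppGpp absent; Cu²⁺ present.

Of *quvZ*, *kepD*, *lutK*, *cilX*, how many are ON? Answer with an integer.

3

ppGpp is absent, so ElnW is inactive.
With no repressor bound, *quvZ* is transcribed.
→ *quvZ* is ON.
Ornithine is present, so DulA is active.
No repressor is bound and DulA is active, so *kepD* is transcribed.
→ *kepD* is ON.
Homoserine is present, so LomL is inactive.
Required activator LomL is absent, so *lutK* is not transcribed.
→ *lutK* is OFF.
Maltulose is absent, so JovU is inactive.
Cu²⁺ is present, so KulT is active.
No repressor is bound and KulT is active, so *cilX* is transcribed.
→ *cilX* is ON.
3 of the 4 genes are transcribed.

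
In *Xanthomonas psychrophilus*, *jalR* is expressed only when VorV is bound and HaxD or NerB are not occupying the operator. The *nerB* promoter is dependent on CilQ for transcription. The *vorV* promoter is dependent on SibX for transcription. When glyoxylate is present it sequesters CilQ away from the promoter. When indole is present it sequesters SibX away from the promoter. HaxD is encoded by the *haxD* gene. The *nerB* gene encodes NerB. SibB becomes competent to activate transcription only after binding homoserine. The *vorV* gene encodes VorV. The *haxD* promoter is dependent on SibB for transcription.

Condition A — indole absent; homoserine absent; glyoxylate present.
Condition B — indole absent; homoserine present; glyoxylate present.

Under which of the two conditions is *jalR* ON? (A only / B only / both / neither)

Condition A:
Indole is absent, so SibX is active.
No repressor is bound and SibX is active, so *vorV* is transcribed.
So VorV is produced and active.
Homoserine is absent, so SibB is inactive.
Required activator SibB is absent, so *haxD* is not transcribed.
So HaxD is not produced.
Glyoxylate is present, so CilQ is inactive.
Required activator CilQ is absent, so *nerB* is not transcribed.
So NerB is not produced.
No repressor is bound and VorV is active, so *jalR* is transcribed.
→ *jalR* is ON in A.
Condition B:
Indole is absent, so SibX is active.
No repressor is bound and SibX is active, so *vorV* is transcribed.
So VorV is produced and active.
Homoserine is present, so SibB is active.
No repressor is bound and SibB is active, so *haxD* is transcribed.
So HaxD is produced and active.
Glyoxylate is present, so CilQ is inactive.
Required activator CilQ is absent, so *nerB* is not transcribed.
So NerB is not produced.
With repressor HaxD bound, *jalR* is not transcribed.
→ *jalR* is OFF in B.

A only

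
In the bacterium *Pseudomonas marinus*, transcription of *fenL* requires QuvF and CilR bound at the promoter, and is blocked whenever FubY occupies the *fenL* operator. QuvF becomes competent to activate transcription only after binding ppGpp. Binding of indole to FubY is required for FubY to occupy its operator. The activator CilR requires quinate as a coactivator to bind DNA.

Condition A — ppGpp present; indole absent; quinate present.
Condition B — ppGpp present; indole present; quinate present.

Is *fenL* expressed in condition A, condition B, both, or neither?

A only

Condition A:
ppGpp is present, so QuvF is active.
Indole is absent, so FubY is inactive.
Quinate is present, so CilR is active.
No repressor is bound and QuvF and CilR are active, so *fenL* is transcribed.
→ *fenL* is ON in A.
Condition B:
ppGpp is present, so QuvF is active.
Indole is present, so FubY is active.
Quinate is present, so CilR is active.
With repressor FubY bound, *fenL* is not transcribed.
→ *fenL* is OFF in B.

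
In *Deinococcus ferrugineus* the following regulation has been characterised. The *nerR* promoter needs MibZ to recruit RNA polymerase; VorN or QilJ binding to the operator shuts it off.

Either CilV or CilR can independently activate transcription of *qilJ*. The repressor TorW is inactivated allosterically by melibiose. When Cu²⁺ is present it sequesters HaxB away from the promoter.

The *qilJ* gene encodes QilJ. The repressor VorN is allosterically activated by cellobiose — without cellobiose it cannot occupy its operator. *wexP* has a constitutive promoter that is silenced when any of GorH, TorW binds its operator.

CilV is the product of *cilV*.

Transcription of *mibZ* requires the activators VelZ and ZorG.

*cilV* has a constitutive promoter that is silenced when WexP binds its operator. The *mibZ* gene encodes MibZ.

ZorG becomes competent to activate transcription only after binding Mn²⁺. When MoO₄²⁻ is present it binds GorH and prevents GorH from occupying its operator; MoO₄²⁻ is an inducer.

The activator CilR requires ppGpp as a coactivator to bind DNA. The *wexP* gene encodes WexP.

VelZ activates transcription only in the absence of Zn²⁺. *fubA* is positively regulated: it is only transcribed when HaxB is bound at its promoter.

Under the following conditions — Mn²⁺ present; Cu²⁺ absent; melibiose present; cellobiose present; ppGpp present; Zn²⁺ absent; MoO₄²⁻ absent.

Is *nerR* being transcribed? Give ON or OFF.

Cellobiose is present, so VorN is active.
Zn²⁺ is absent, so VelZ is active.
Mn²⁺ is present, so ZorG is active.
No repressor is bound and VelZ and ZorG are active, so *mibZ* is transcribed.
So MibZ is produced and active.
MoO₄²⁻ is absent, so GorH is active.
Melibiose is present, so TorW is inactive.
With repressor GorH bound, *wexP* is not transcribed.
So WexP is not produced.
With no repressor bound, *cilV* is transcribed.
So CilV is produced and active.
ppGpp is present, so CilR is active.
Activator CilV is present, so *qilJ* is transcribed.
So QilJ is produced and active.
With repressor VorN bound, *nerR* is not transcribed.

OFF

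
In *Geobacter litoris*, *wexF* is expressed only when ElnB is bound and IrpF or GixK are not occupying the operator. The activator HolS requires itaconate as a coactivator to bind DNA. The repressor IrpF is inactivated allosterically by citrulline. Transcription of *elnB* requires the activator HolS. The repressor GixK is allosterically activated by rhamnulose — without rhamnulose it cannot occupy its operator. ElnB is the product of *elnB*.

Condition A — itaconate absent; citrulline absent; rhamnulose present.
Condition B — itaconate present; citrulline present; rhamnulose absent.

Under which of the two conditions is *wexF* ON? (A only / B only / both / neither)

Condition A:
Itaconate is absent, so HolS is inactive.
Required activator HolS is absent, so *elnB* is not transcribed.
So ElnB is not produced.
Citrulline is absent, so IrpF is active.
Rhamnulose is present, so GixK is active.
With repressor IrpF bound, *wexF* is not transcribed.
→ *wexF* is OFF in A.
Condition B:
Itaconate is present, so HolS is active.
No repressor is bound and HolS is active, so *elnB* is transcribed.
So ElnB is produced and active.
Citrulline is present, so IrpF is inactive.
Rhamnulose is absent, so GixK is inactive.
No repressor is bound and ElnB is active, so *wexF* is transcribed.
→ *wexF* is ON in B.

B only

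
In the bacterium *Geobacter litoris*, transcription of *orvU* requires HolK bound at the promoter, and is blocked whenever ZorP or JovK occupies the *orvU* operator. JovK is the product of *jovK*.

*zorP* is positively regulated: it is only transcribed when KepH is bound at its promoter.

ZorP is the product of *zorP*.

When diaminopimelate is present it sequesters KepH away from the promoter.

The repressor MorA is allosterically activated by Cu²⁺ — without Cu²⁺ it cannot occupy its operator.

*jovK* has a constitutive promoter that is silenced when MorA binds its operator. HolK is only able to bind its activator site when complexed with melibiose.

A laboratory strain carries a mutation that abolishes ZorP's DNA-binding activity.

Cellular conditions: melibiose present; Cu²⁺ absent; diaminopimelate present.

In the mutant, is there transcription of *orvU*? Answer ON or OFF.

ZorP is non-functional in this strain, so it has no effect.
Melibiose is present, so HolK is active.
Cu²⁺ is absent, so MorA is inactive.
With no repressor bound, *jovK* is transcribed.
So JovK is produced and active.
With repressor JovK bound, *orvU* is not transcribed.

OFF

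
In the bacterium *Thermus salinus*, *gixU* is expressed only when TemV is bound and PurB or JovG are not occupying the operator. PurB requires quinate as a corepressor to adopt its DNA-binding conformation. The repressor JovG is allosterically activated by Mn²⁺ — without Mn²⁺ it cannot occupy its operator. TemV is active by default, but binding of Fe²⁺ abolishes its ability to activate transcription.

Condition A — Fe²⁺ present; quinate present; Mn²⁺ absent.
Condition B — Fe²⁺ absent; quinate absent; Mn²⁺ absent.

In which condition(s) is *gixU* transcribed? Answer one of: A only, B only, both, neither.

Condition A:
Fe²⁺ is present, so TemV is inactive.
Quinate is present, so PurB is active.
Mn²⁺ is absent, so JovG is inactive.
With repressor PurB bound, *gixU* is not transcribed.
→ *gixU* is OFF in A.
Condition B:
Fe²⁺ is absent, so TemV is active.
Quinate is absent, so PurB is inactive.
Mn²⁺ is absent, so JovG is inactive.
No repressor is bound and TemV is active, so *gixU* is transcribed.
→ *gixU* is ON in B.

B only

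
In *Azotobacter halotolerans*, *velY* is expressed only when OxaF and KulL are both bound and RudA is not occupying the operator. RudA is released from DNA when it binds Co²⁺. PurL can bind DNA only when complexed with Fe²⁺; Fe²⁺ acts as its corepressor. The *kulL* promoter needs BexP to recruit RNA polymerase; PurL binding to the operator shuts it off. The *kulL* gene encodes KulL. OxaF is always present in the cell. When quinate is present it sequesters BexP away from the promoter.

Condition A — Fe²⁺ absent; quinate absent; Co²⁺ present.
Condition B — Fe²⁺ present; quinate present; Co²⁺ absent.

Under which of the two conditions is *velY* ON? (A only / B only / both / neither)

A only

Condition A:
OxaF is produced constitutively and is active.
Fe²⁺ is absent, so PurL is inactive.
Quinate is absent, so BexP is active.
No repressor is bound and BexP is active, so *kulL* is transcribed.
So KulL is produced and active.
Co²⁺ is present, so RudA is inactive.
No repressor is bound and OxaF and KulL are active, so *velY* is transcribed.
→ *velY* is ON in A.
Condition B:
OxaF is produced constitutively and is active.
Fe²⁺ is present, so PurL is active.
Quinate is present, so BexP is inactive.
With repressor PurL bound, *kulL* is not transcribed.
So KulL is not produced.
Co²⁺ is absent, so RudA is active.
With repressor RudA bound, *velY* is not transcribed.
→ *velY* is OFF in B.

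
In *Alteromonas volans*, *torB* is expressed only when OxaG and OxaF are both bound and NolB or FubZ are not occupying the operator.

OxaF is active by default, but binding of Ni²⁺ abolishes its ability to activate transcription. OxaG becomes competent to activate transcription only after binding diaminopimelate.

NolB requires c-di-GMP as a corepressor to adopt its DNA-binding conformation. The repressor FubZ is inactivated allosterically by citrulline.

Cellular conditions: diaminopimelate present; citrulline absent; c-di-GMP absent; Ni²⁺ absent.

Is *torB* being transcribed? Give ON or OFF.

Diaminopimelate is present, so OxaG is active.
c-di-GMP is absent, so NolB is inactive.
Citrulline is absent, so FubZ is active.
Ni²⁺ is absent, so OxaF is active.
With repressor FubZ bound, *torB* is not transcribed.

OFF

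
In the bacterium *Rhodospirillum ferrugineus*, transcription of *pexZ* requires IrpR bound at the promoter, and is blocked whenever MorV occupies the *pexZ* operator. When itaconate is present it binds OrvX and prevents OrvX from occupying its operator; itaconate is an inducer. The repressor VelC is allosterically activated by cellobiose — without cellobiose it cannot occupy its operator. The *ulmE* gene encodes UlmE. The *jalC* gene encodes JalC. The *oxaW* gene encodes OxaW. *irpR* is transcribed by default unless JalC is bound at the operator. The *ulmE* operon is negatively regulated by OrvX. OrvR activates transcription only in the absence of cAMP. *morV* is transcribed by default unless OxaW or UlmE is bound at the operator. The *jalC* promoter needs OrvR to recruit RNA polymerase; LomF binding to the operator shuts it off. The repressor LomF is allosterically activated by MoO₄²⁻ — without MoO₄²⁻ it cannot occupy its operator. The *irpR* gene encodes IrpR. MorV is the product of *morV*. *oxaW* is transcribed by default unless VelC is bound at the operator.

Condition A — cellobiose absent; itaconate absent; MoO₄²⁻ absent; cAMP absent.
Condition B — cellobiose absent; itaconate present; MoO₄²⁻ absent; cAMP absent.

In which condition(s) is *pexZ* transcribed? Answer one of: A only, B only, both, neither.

Condition A:
Cellobiose is absent, so VelC is inactive.
With no repressor bound, *oxaW* is transcribed.
So OxaW is produced and active.
Itaconate is absent, so OrvX is active.
With repressor OrvX bound, *ulmE* is not transcribed.
So UlmE is not produced.
With repressor OxaW bound, *morV* is not transcribed.
So MorV is not produced.
MoO₄²⁻ is absent, so LomF is inactive.
cAMP is absent, so OrvR is active.
No repressor is bound and OrvR is active, so *jalC* is transcribed.
So JalC is produced and active.
With repressor JalC bound, *irpR* is not transcribed.
So IrpR is not produced.
Required activator IrpR is absent, so *pexZ* is not transcribed.
→ *pexZ* is OFF in A.
Condition B:
Cellobiose is absent, so VelC is inactive.
With no repressor bound, *oxaW* is transcribed.
So OxaW is produced and active.
Itaconate is present, so OrvX is inactive.
With no repressor bound, *ulmE* is transcribed.
So UlmE is produced and active.
With repressor OxaW bound, *morV* is not transcribed.
So MorV is not produced.
MoO₄²⁻ is absent, so LomF is inactive.
cAMP is absent, so OrvR is active.
No repressor is bound and OrvR is active, so *jalC* is transcribed.
So JalC is produced and active.
With repressor JalC bound, *irpR* is not transcribed.
So IrpR is not produced.
Required activator IrpR is absent, so *pexZ* is not transcribed.
→ *pexZ* is OFF in B.

neither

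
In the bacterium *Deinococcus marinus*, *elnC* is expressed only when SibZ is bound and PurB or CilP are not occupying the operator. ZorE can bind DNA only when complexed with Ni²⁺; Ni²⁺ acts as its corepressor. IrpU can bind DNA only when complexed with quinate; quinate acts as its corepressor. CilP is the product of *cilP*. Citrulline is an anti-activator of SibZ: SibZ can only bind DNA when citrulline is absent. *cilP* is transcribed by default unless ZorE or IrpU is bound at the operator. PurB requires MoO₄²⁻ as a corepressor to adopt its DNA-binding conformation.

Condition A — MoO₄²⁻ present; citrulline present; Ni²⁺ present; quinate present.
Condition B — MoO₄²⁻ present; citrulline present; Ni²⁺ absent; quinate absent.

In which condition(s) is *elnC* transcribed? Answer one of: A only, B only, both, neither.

Condition A:
MoO₄²⁻ is present, so PurB is active.
Citrulline is present, so SibZ is inactive.
Ni²⁺ is present, so ZorE is active.
Quinate is present, so IrpU is active.
With repressor ZorE bound, *cilP* is not transcribed.
So CilP is not produced.
With repressor PurB bound, *elnC* is not transcribed.
→ *elnC* is OFF in A.
Condition B:
MoO₄²⁻ is present, so PurB is active.
Citrulline is present, so SibZ is inactive.
Ni²⁺ is absent, so ZorE is inactive.
Quinate is absent, so IrpU is inactive.
With no repressor bound, *cilP* is transcribed.
So CilP is produced and active.
With repressor PurB bound, *elnC* is not transcribed.
→ *elnC* is OFF in B.

neither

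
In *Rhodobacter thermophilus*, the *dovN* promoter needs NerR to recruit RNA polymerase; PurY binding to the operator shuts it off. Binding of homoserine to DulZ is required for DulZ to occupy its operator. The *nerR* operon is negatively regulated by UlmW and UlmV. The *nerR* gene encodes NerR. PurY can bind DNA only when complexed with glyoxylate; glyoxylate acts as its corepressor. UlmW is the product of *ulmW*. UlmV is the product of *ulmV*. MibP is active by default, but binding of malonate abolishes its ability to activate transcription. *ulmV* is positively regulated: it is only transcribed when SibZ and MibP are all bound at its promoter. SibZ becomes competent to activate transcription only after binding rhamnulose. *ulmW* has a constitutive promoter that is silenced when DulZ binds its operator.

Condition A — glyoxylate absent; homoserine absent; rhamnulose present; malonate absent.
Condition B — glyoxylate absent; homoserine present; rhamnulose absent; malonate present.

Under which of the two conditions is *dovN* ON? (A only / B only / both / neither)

B only

Condition A:
Glyoxylate is absent, so PurY is inactive.
Homoserine is absent, so DulZ is inactive.
With no repressor bound, *ulmW* is transcribed.
So UlmW is produced and active.
Rhamnulose is present, so SibZ is active.
Malonate is absent, so MibP is active.
No repressor is bound and SibZ and MibP are active, so *ulmV* is transcribed.
So UlmV is produced and active.
With repressor UlmW bound, *nerR* is not transcribed.
So NerR is not produced.
Required activator NerR is absent, so *dovN* is not transcribed.
→ *dovN* is OFF in A.
Condition B:
Glyoxylate is absent, so PurY is inactive.
Homoserine is present, so DulZ is active.
With repressor DulZ bound, *ulmW* is not transcribed.
So UlmW is not produced.
Rhamnulose is absent, so SibZ is inactive.
Malonate is present, so MibP is inactive.
Required activator SibZ is absent, so *ulmV* is not transcribed.
So UlmV is not produced.
With no repressor bound, *nerR* is transcribed.
So NerR is produced and active.
No repressor is bound and NerR is active, so *dovN* is transcribed.
→ *dovN* is ON in B.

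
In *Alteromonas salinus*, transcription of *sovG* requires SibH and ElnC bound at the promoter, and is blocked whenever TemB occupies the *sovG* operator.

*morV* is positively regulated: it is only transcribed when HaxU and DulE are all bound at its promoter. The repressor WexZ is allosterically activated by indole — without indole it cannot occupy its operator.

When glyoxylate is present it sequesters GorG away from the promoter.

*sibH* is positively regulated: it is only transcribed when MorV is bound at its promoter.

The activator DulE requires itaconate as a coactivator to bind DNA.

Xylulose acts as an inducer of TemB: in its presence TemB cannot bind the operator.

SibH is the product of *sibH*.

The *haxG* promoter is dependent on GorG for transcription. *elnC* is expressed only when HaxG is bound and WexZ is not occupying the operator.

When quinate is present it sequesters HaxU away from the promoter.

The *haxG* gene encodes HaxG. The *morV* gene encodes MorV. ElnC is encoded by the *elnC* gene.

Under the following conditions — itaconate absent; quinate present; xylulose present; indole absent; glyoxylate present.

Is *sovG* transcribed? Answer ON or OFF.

OFF

Quinate is present, so HaxU is inactive.
Itaconate is absent, so DulE is inactive.
Required activator HaxU is absent, so *morV* is not transcribed.
So MorV is not produced.
Required activator MorV is absent, so *sibH* is not transcribed.
So SibH is not produced.
Glyoxylate is present, so GorG is inactive.
Required activator GorG is absent, so *haxG* is not transcribed.
So HaxG is not produced.
Indole is absent, so WexZ is inactive.
Required activator HaxG is absent, so *elnC* is not transcribed.
So ElnC is not produced.
Xylulose is present, so TemB is inactive.
Required activator SibH is absent, so *sovG* is not transcribed.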